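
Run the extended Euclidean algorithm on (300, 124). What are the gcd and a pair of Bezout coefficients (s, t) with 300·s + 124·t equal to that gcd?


Euclidean algorithm on (300, 124) — divide until remainder is 0:
  300 = 2 · 124 + 52
  124 = 2 · 52 + 20
  52 = 2 · 20 + 12
  20 = 1 · 12 + 8
  12 = 1 · 8 + 4
  8 = 2 · 4 + 0
gcd(300, 124) = 4.
Track Bezout coefficients alongside the remainders: start with r₀ = 300 = a·1 + b·0 (s = 1, t = 0) and r₁ = 124 = a·0 + b·1 (s = 0, t = 1); each new remainder r_{k+1} = r_{k-1} − q_k·r_k inherits s_{k+1} = s_{k-1} − q_k·s_k, t_{k+1} = t_{k-1} − q_k·t_k, so r_k = a·s_k + b·t_k at every step:
  q = 2: r = 52, s = 1 − 2·0 = 1, t = 0 − 2·1 = -2  (check: 300·1 + 124·(-2) = 52)
  q = 2: r = 20, s = 0 − 2·1 = -2, t = 1 − 2·(-2) = 5  (check: 300·(-2) + 124·5 = 20)
  q = 2: r = 12, s = 1 − 2·(-2) = 5, t = -2 − 2·5 = -12  (check: 300·5 + 124·(-12) = 12)
  q = 1: r = 8, s = -2 − 1·5 = -7, t = 5 − 1·(-12) = 17  (check: 300·(-7) + 124·17 = 8)
  q = 1: r = 4, s = 5 − 1·(-7) = 12, t = -12 − 1·17 = -29  (check: 300·12 + 124·(-29) = 4)
The row with r = 4 (the gcd) gives the Bezout coefficients s = 12, t = -29.
Result: 300 · (12) + 124 · (-29) = 4.

gcd(300, 124) = 4; s = 12, t = -29 (check: 300·12 + 124·(-29) = 4).


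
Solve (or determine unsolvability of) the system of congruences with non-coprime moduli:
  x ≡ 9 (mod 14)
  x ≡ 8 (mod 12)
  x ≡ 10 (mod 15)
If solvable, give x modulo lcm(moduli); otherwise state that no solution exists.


Moduli 14, 12, 15 are not pairwise coprime, so CRT works modulo lcm(m_i) when all pairwise compatibility conditions hold.
Pairwise compatibility: gcd(m_i, m_j) must divide a_i - a_j for every pair.
Merge one congruence at a time:
  Start: x ≡ 9 (mod 14).
  Combine with x ≡ 8 (mod 12): gcd(14, 12) = 2, and 8 - 9 = -1 is NOT divisible by 2.
    ⇒ system is inconsistent (no integer solution).

No solution (the system is inconsistent).


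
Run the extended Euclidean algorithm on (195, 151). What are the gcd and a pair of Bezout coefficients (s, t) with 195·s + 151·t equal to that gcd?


Euclidean algorithm on (195, 151) — divide until remainder is 0:
  195 = 1 · 151 + 44
  151 = 3 · 44 + 19
  44 = 2 · 19 + 6
  19 = 3 · 6 + 1
  6 = 6 · 1 + 0
gcd(195, 151) = 1.
Track Bezout coefficients alongside the remainders: start with r₀ = 195 = a·1 + b·0 (s = 1, t = 0) and r₁ = 151 = a·0 + b·1 (s = 0, t = 1); each new remainder r_{k+1} = r_{k-1} − q_k·r_k inherits s_{k+1} = s_{k-1} − q_k·s_k, t_{k+1} = t_{k-1} − q_k·t_k, so r_k = a·s_k + b·t_k at every step:
  q = 1: r = 44, s = 1 − 1·0 = 1, t = 0 − 1·1 = -1  (check: 195·1 + 151·(-1) = 44)
  q = 3: r = 19, s = 0 − 3·1 = -3, t = 1 − 3·(-1) = 4  (check: 195·(-3) + 151·4 = 19)
  q = 2: r = 6, s = 1 − 2·(-3) = 7, t = -1 − 2·4 = -9  (check: 195·7 + 151·(-9) = 6)
  q = 3: r = 1, s = -3 − 3·7 = -24, t = 4 − 3·(-9) = 31  (check: 195·(-24) + 151·31 = 1)
The row with r = 1 (the gcd) gives the Bezout coefficients s = -24, t = 31.
Result: 195 · (-24) + 151 · (31) = 1.

gcd(195, 151) = 1; s = -24, t = 31 (check: 195·(-24) + 151·31 = 1).


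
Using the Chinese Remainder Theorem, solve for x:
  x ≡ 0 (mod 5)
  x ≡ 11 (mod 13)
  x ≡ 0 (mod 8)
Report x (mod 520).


Moduli 5, 13, 8 are pairwise coprime; by CRT there is a unique solution modulo M = 5 · 13 · 8 = 520.
Solve pairwise, accumulating the modulus:
  Start with x ≡ 0 (mod 5).
  Combine with x ≡ 11 (mod 13): since gcd(5, 13) = 1, we get a unique residue mod 65.
    Write x = 0 + 5·t and substitute into x ≡ 11 (mod 13): 5·t ≡ 11 − 0 = 11 (mod 13).
    The inverse of 5 mod 13 is 8 (since 5·8 = 40 = 3·13 + 1), so t ≡ 8·11 = 88 ≡ 10 (mod 13).
    Then x = 0 + 5·10 = 50, valid modulo lcm(5, 13) = 65: x ≡ 50 (mod 65).
  Combine with x ≡ 0 (mod 8): since gcd(65, 8) = 1, we get a unique residue mod 520.
    Write x = 50 + 65·t and substitute into x ≡ 0 (mod 8): 65·t ≡ 0 − 50 = -50 (mod 8).
    Reduce coefficients mod 8: 1·t ≡ 6 (mod 8).
    So t ≡ 6 (mod 8).
    Then x = 50 + 65·6 = 440, valid modulo lcm(65, 8) = 520: x ≡ 440 (mod 520).
Verify: 440 mod 5 = 0 ✓, 440 mod 13 = 11 ✓, 440 mod 8 = 0 ✓.

x ≡ 440 (mod 520).


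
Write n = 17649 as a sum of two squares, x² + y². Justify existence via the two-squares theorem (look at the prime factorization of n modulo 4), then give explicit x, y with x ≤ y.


Step 1: Factor n = 17649 = 3^2 · 37 · 53.
Step 2: Check the mod-4 condition on each prime factor: 3 ≡ 3 (mod 4), exponent 2 (must be even); 37 ≡ 1 (mod 4), exponent 1; 53 ≡ 1 (mod 4), exponent 1.
All primes ≡ 3 (mod 4) appear to even exponent (or don't appear), so by the two-squares theorem n IS expressible as a sum of two squares.
Step 3: Build a representation. Group n = k² · m with k = 3 and m = 37 · 53 = 1961 (a product of primes ≡ 1 (mod 4)); a representation of m scales to one of n via (k·x)² + (k·y)² = k²(x² + y²). Each prime p ≡ 1 (mod 4) is itself a sum of two squares; find a² by testing p − a² for a perfect square:
  37: 37 − 1² = 36 = 6² ⇒ 37 = 1² + 6².
  53: 53 − 1² = 52, 53 − 2² = 49 = 7² ⇒ 53 = 2² + 7².
  Combine using the Brahmagupta–Fibonacci identity (a² + b²)(c² + d²) = (ac − bd)² + (ad + bc)² = (ac + bd)² + (ad − bc)²:
  37 · 53 = 1961: from (1² + 6²)(2² + 7²), take (1·2 − 6·7, 1·7 + 6·2) = (2 − 42, 7 + 12) = (-40, 19); dropping signs (only squares matter) gives (40, 19); check 40² + 19² = 1600 + 361 = 1961 ✓.
  Scale by k = 3: (3·40, 3·19) = (120, 57).
Step 4: Order so x ≤ y and verify: 57² + 120² = 3249 + 14400 = 17649 = n. ✓

n = 17649 = 57² + 120² (one valid representation with x ≤ y).


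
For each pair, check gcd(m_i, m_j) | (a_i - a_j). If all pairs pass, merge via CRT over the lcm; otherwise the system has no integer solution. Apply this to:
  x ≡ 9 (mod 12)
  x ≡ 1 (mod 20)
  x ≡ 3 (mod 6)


Moduli 12, 20, 6 are not pairwise coprime, so CRT works modulo lcm(m_i) when all pairwise compatibility conditions hold.
Pairwise compatibility: gcd(m_i, m_j) must divide a_i - a_j for every pair.
Merge one congruence at a time:
  Start: x ≡ 9 (mod 12).
  Combine with x ≡ 1 (mod 20): gcd(12, 20) = 4; 1 - 9 = -8, which IS divisible by 4, so compatible.
    Write x = 9 + 12·t and substitute into x ≡ 1 (mod 20): 12·t ≡ 1 − 9 = -8 (mod 20).
    Divide the congruence (and modulus) by g = 4: 3·t ≡ -2 (mod 5).
    Reduce coefficients mod 5: 3·t ≡ 3 (mod 5).
    The inverse of 3 mod 5 is 2 (since 3·2 = 6 = 1·5 + 1), so t ≡ 2·3 = 6 ≡ 1 (mod 5).
    Then x = 9 + 12·1 = 21, valid modulo lcm(12, 20) = 60: x ≡ 21 (mod 60).
  Combine with x ≡ 3 (mod 6): gcd(60, 6) = 6; 3 - 21 = -18, which IS divisible by 6, so compatible.
    Write x = 21 + 60·t and substitute into x ≡ 3 (mod 6): 60·t ≡ 3 − 21 = -18 (mod 6).
    Divide the congruence (and modulus) by g = 6: 10·t ≡ -3 (mod 1).
    Modulo 1 every t works; take t = 0.
    Then x = 21 + 60·0 = 21, valid modulo lcm(60, 6) = 60: x ≡ 21 (mod 60).
Verify: 21 mod 12 = 9, 21 mod 20 = 1, 21 mod 6 = 3.

x ≡ 21 (mod 60).


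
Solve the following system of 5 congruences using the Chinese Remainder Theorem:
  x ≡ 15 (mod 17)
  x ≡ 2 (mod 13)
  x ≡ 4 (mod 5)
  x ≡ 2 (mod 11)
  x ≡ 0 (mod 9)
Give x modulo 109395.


Product of moduli M = 17 · 13 · 5 · 11 · 9 = 109395.
Merge one congruence at a time:
  Start: x ≡ 15 (mod 17).
  Combine with x ≡ 2 (mod 13); new modulus lcm = 221.
    Write x = 15 + 17·t and substitute into x ≡ 2 (mod 13): 17·t ≡ 2 − 15 = -13 (mod 13).
    Reduce coefficients mod 13: 4·t ≡ 0 (mod 13).
    The inverse of 4 mod 13 is 10 (since 4·10 = 40 = 3·13 + 1), so t ≡ 10·0 = 0 ≡ 0 (mod 13).
    Then x = 15 + 17·0 = 15, valid modulo lcm(17, 13) = 221: x ≡ 15 (mod 221).
  Combine with x ≡ 4 (mod 5); new modulus lcm = 1105.
    Write x = 15 + 221·t and substitute into x ≡ 4 (mod 5): 221·t ≡ 4 − 15 = -11 (mod 5).
    Reduce coefficients mod 5: 1·t ≡ 4 (mod 5).
    So t ≡ 4 (mod 5).
    Then x = 15 + 221·4 = 899, valid modulo lcm(221, 5) = 1105: x ≡ 899 (mod 1105).
  Combine with x ≡ 2 (mod 11); new modulus lcm = 12155.
    Write x = 899 + 1105·t and substitute into x ≡ 2 (mod 11): 1105·t ≡ 2 − 899 = -897 (mod 11).
    Reduce coefficients mod 11: 5·t ≡ 5 (mod 11).
    The inverse of 5 mod 11 is 9 (since 5·9 = 45 = 4·11 + 1), so t ≡ 9·5 = 45 ≡ 1 (mod 11).
    Then x = 899 + 1105·1 = 2004, valid modulo lcm(1105, 11) = 12155: x ≡ 2004 (mod 12155).
  Combine with x ≡ 0 (mod 9); new modulus lcm = 109395.
    Write x = 2004 + 12155·t and substitute into x ≡ 0 (mod 9): 12155·t ≡ 0 − 2004 = -2004 (mod 9).
    Reduce coefficients mod 9: 5·t ≡ 3 (mod 9).
    The inverse of 5 mod 9 is 2 (since 5·2 = 10 = 1·9 + 1), so t ≡ 2·3 = 6 ≡ 6 (mod 9).
    Then x = 2004 + 12155·6 = 74934, valid modulo lcm(12155, 9) = 109395: x ≡ 74934 (mod 109395).
Verify against each original: 74934 mod 17 = 15, 74934 mod 13 = 2, 74934 mod 5 = 4, 74934 mod 11 = 2, 74934 mod 9 = 0.

x ≡ 74934 (mod 109395).


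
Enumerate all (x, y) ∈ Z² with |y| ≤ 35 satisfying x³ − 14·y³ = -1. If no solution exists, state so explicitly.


The equation is x³ - 14y³ = -1. For fixed y, x³ = 14·y³ − 1, so a solution requires the RHS to be a perfect cube.
Strategy: iterate y from -35 to 35, compute RHS = 14·y³ − 1, and check whether it is a (positive or negative) perfect cube.
Check small values of y:
  y = 0: RHS = -1 = (-1)³ ⇒ x = -1 works.
  y = 1: RHS = 13 is not a perfect cube.
  y = -1: RHS = -15 is not a perfect cube.
  y = 2: RHS = 111 is not a perfect cube.
  y = -2: RHS = -113 is not a perfect cube.
  y = 3: RHS = 377 is not a perfect cube.
  y = -3: RHS = -379 is not a perfect cube.
Continuing the search up to |y| = 35 finds no further solutions beyond those listed.
Collected solutions: (-1, 0).

Solutions (with |y| ≤ 35): (-1, 0).


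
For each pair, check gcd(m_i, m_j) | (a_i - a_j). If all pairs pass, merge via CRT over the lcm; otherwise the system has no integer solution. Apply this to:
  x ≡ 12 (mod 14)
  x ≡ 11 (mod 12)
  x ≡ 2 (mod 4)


Moduli 14, 12, 4 are not pairwise coprime, so CRT works modulo lcm(m_i) when all pairwise compatibility conditions hold.
Pairwise compatibility: gcd(m_i, m_j) must divide a_i - a_j for every pair.
Merge one congruence at a time:
  Start: x ≡ 12 (mod 14).
  Combine with x ≡ 11 (mod 12): gcd(14, 12) = 2, and 11 - 12 = -1 is NOT divisible by 2.
    ⇒ system is inconsistent (no integer solution).

No solution (the system is inconsistent).


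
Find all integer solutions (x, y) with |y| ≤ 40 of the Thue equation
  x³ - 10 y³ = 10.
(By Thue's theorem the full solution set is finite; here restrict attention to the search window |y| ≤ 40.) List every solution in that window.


The equation is x³ - 10y³ = 10. For fixed y, x³ = 10·y³ + 10, so a solution requires the RHS to be a perfect cube.
Strategy: iterate y from -40 to 40, compute RHS = 10·y³ + 10, and check whether it is a (positive or negative) perfect cube.
Check small values of y:
  y = 0: RHS = 10 is not a perfect cube.
  y = 1: RHS = 20 is not a perfect cube.
  y = -1: RHS = 0 = (0)³ ⇒ x = 0 works.
  y = 2: RHS = 90 is not a perfect cube.
  y = -2: RHS = -70 is not a perfect cube.
  y = 3: RHS = 280 is not a perfect cube.
  y = -3: RHS = -260 is not a perfect cube.
Continuing the search up to |y| = 40 finds no further solutions beyond those listed.
Collected solutions: (0, -1).

Solutions (with |y| ≤ 40): (0, -1).


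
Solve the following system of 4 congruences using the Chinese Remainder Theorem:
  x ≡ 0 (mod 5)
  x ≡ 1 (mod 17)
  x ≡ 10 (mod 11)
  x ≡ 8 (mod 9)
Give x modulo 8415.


Product of moduli M = 5 · 17 · 11 · 9 = 8415.
Merge one congruence at a time:
  Start: x ≡ 0 (mod 5).
  Combine with x ≡ 1 (mod 17); new modulus lcm = 85.
    Write x = 0 + 5·t and substitute into x ≡ 1 (mod 17): 5·t ≡ 1 − 0 = 1 (mod 17).
    The inverse of 5 mod 17 is 7 (since 5·7 = 35 = 2·17 + 1), so t ≡ 7·1 = 7 ≡ 7 (mod 17).
    Then x = 0 + 5·7 = 35, valid modulo lcm(5, 17) = 85: x ≡ 35 (mod 85).
  Combine with x ≡ 10 (mod 11); new modulus lcm = 935.
    Write x = 35 + 85·t and substitute into x ≡ 10 (mod 11): 85·t ≡ 10 − 35 = -25 (mod 11).
    Reduce coefficients mod 11: 8·t ≡ 8 (mod 11).
    The inverse of 8 mod 11 is 7 (since 8·7 = 56 = 5·11 + 1), so t ≡ 7·8 = 56 ≡ 1 (mod 11).
    Then x = 35 + 85·1 = 120, valid modulo lcm(85, 11) = 935: x ≡ 120 (mod 935).
  Combine with x ≡ 8 (mod 9); new modulus lcm = 8415.
    Write x = 120 + 935·t and substitute into x ≡ 8 (mod 9): 935·t ≡ 8 − 120 = -112 (mod 9).
    Reduce coefficients mod 9: 8·t ≡ 5 (mod 9).
    The inverse of 8 mod 9 is 8 (since 8·8 = 64 = 7·9 + 1), so t ≡ 8·5 = 40 ≡ 4 (mod 9).
    Then x = 120 + 935·4 = 3860, valid modulo lcm(935, 9) = 8415: x ≡ 3860 (mod 8415).
Verify against each original: 3860 mod 5 = 0, 3860 mod 17 = 1, 3860 mod 11 = 10, 3860 mod 9 = 8.

x ≡ 3860 (mod 8415).


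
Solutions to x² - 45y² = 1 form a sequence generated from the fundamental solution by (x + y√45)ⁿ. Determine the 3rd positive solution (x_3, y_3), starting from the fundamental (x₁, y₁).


Step 1: Find the fundamental solution (x₁, y₁) of x² - 45y² = 1.
  Expand √45 as a continued fraction. a₀ = ⌊√45⌋ = 6; iterate m_{k+1} = d_k·a_k − m_k, d_{k+1} = (45 − m_{k+1}²)/d_k, a_{k+1} = ⌊(a₀ + m_{k+1})/d_{k+1}⌋ (starting m₀ = 0, d₀ = 1), with convergents p_k = a_k·p_{k-1} + p_{k-2}, q_k = a_k·q_{k-1} + q_{k-2} (p₋₁ = 1, q₋₁ = 0):
  k = 0: a₀ = 6; p₀/q₀ = 6/1; p₀² − 45·q₀² = 36 − 45 = -9.
  k = 1: m = 6, d = 9, a = ⌊(6 + 6)/9⌋ = 1; p/q = (1·6 + 1)/(1·1 + 0) = 7/1; p² − 45·q² = 49 − 45 = 4.
  k = 2: m = 3, d = 4, a = ⌊(6 + 3)/4⌋ = 2; p/q = (2·7 + 6)/(2·1 + 1) = 20/3; p² − 45·q² = 400 − 405 = -5.
  k = 3: m = 5, d = 5, a = ⌊(6 + 5)/5⌋ = 2; p/q = (2·20 + 7)/(2·3 + 1) = 47/7; p² − 45·q² = 2209 − 2205 = 4.
  k = 4: m = 5, d = 4, a = ⌊(6 + 5)/4⌋ = 2; p/q = (2·47 + 20)/(2·7 + 3) = 114/17; p² − 45·q² = 12996 − 13005 = -9.
  k = 5: m = 3, d = 9, a = ⌊(6 + 3)/9⌋ = 1; p/q = (1·114 + 47)/(1·17 + 7) = 161/24; p² − 45·q² = 25921 − 25920 = 1.
  The first convergent with p² − 45·q² = 1 gives the fundamental solution (x₁, y₁) = (161, 24).
Step 2: Apply the recurrence (x_{n+1}, y_{n+1}) = (x₁x_n + 45y₁y_n, x₁y_n + y₁x_n) repeatedly.
  From (x_1, y_1) = (161, 24): x_2 = 161·161 + 45·24·24 = 51841; y_2 = 161·24 + 24·161 = 7728.
  From (x_2, y_2) = (51841, 7728): x_3 = 161·51841 + 45·24·7728 = 16692641; y_3 = 161·7728 + 24·51841 = 2488392.
Step 3: Verify x_3² - 45·y_3² = 278644263554881 - 278644263554880 = 1 (should be 1). ✓

(x_1, y_1) = (161, 24); (x_3, y_3) = (16692641, 2488392).


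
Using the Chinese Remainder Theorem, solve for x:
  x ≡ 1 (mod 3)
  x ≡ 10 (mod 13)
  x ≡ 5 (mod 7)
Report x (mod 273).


Moduli 3, 13, 7 are pairwise coprime; by CRT there is a unique solution modulo M = 3 · 13 · 7 = 273.
Solve pairwise, accumulating the modulus:
  Start with x ≡ 1 (mod 3).
  Combine with x ≡ 10 (mod 13): since gcd(3, 13) = 1, we get a unique residue mod 39.
    Write x = 1 + 3·t and substitute into x ≡ 10 (mod 13): 3·t ≡ 10 − 1 = 9 (mod 13).
    The inverse of 3 mod 13 is 9 (since 3·9 = 27 = 2·13 + 1), so t ≡ 9·9 = 81 ≡ 3 (mod 13).
    Then x = 1 + 3·3 = 10, valid modulo lcm(3, 13) = 39: x ≡ 10 (mod 39).
  Combine with x ≡ 5 (mod 7): since gcd(39, 7) = 1, we get a unique residue mod 273.
    Write x = 10 + 39·t and substitute into x ≡ 5 (mod 7): 39·t ≡ 5 − 10 = -5 (mod 7).
    Reduce coefficients mod 7: 4·t ≡ 2 (mod 7).
    The inverse of 4 mod 7 is 2 (since 4·2 = 8 = 1·7 + 1), so t ≡ 2·2 = 4 ≡ 4 (mod 7).
    Then x = 10 + 39·4 = 166, valid modulo lcm(39, 7) = 273: x ≡ 166 (mod 273).
Verify: 166 mod 3 = 1 ✓, 166 mod 13 = 10 ✓, 166 mod 7 = 5 ✓.

x ≡ 166 (mod 273).


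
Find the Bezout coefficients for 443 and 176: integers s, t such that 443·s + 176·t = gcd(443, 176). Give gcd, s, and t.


Euclidean algorithm on (443, 176) — divide until remainder is 0:
  443 = 2 · 176 + 91
  176 = 1 · 91 + 85
  91 = 1 · 85 + 6
  85 = 14 · 6 + 1
  6 = 6 · 1 + 0
gcd(443, 176) = 1.
Track Bezout coefficients alongside the remainders: start with r₀ = 443 = a·1 + b·0 (s = 1, t = 0) and r₁ = 176 = a·0 + b·1 (s = 0, t = 1); each new remainder r_{k+1} = r_{k-1} − q_k·r_k inherits s_{k+1} = s_{k-1} − q_k·s_k, t_{k+1} = t_{k-1} − q_k·t_k, so r_k = a·s_k + b·t_k at every step:
  q = 2: r = 91, s = 1 − 2·0 = 1, t = 0 − 2·1 = -2  (check: 443·1 + 176·(-2) = 91)
  q = 1: r = 85, s = 0 − 1·1 = -1, t = 1 − 1·(-2) = 3  (check: 443·(-1) + 176·3 = 85)
  q = 1: r = 6, s = 1 − 1·(-1) = 2, t = -2 − 1·3 = -5  (check: 443·2 + 176·(-5) = 6)
  q = 14: r = 1, s = -1 − 14·2 = -29, t = 3 − 14·(-5) = 73  (check: 443·(-29) + 176·73 = 1)
The row with r = 1 (the gcd) gives the Bezout coefficients s = -29, t = 73.
Result: 443 · (-29) + 176 · (73) = 1.

gcd(443, 176) = 1; s = -29, t = 73 (check: 443·(-29) + 176·73 = 1).


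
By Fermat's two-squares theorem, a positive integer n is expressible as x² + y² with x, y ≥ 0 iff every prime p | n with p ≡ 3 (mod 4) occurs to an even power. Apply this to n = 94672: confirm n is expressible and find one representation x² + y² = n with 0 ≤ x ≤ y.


Step 1: Factor n = 94672 = 2^4 · 61 · 97.
Step 2: Check the mod-4 condition on each prime factor: 2 = 2 (special); 61 ≡ 1 (mod 4), exponent 1; 97 ≡ 1 (mod 4), exponent 1.
All primes ≡ 3 (mod 4) appear to even exponent (or don't appear), so by the two-squares theorem n IS expressible as a sum of two squares.
Step 3: Build a representation. Group n = k² · m with k = 4 and m = 61 · 97 = 5917 (a product of primes ≡ 1 (mod 4)); a representation of m scales to one of n via (k·x)² + (k·y)² = k²(x² + y²). Each prime p ≡ 1 (mod 4) is itself a sum of two squares; find a² by testing p − a² for a perfect square:
  61: 61 − 1² = 60, 61 − 2² = 57, 61 − 3² = 52, 61 − 4² = 45, 61 − 5² = 36 = 6² ⇒ 61 = 5² + 6².
  97: 97 − 1² = 96, 97 − 2² = 93, 97 − 3² = 88, 97 − 4² = 81 = 9² ⇒ 97 = 4² + 9².
  Combine using the Brahmagupta–Fibonacci identity (a² + b²)(c² + d²) = (ac − bd)² + (ad + bc)² = (ac + bd)² + (ad − bc)²:
  61 · 97 = 5917: from (5² + 6²)(4² + 9²), take (5·4 − 6·9, 5·9 + 6·4) = (20 − 54, 45 + 24) = (-34, 69); dropping signs (only squares matter) gives (34, 69); check 34² + 69² = 1156 + 4761 = 5917 ✓.
  Scale by k = 4: (4·34, 4·69) = (136, 276).
Step 4: Order so x ≤ y and verify: 136² + 276² = 18496 + 76176 = 94672 = n. ✓

n = 94672 = 136² + 276² (one valid representation with x ≤ y).


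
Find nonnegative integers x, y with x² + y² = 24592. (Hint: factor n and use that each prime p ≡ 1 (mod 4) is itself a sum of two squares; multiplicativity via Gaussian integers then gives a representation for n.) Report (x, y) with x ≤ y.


Step 1: Factor n = 24592 = 2^4 · 29 · 53.
Step 2: Check the mod-4 condition on each prime factor: 2 = 2 (special); 29 ≡ 1 (mod 4), exponent 1; 53 ≡ 1 (mod 4), exponent 1.
All primes ≡ 3 (mod 4) appear to even exponent (or don't appear), so by the two-squares theorem n IS expressible as a sum of two squares.
Step 3: Build a representation. Group n = k² · m with k = 4 and m = 29 · 53 = 1537 (a product of primes ≡ 1 (mod 4)); a representation of m scales to one of n via (k·x)² + (k·y)² = k²(x² + y²). Each prime p ≡ 1 (mod 4) is itself a sum of two squares; find a² by testing p − a² for a perfect square:
  29: 29 − 1² = 28, 29 − 2² = 25 = 5² ⇒ 29 = 2² + 5².
  53: 53 − 1² = 52, 53 − 2² = 49 = 7² ⇒ 53 = 2² + 7².
  Combine using the Brahmagupta–Fibonacci identity (a² + b²)(c² + d²) = (ac − bd)² + (ad + bc)² = (ac + bd)² + (ad − bc)²:
  29 · 53 = 1537: from (2² + 5²)(2² + 7²), take (2·2 − 5·7, 2·7 + 5·2) = (4 − 35, 14 + 10) = (-31, 24); dropping signs (only squares matter) gives (31, 24); check 31² + 24² = 961 + 576 = 1537 ✓.
  Scale by k = 4: (4·31, 4·24) = (124, 96).
Step 4: Order so x ≤ y and verify: 96² + 124² = 9216 + 15376 = 24592 = n. ✓

n = 24592 = 96² + 124² (one valid representation with x ≤ y).


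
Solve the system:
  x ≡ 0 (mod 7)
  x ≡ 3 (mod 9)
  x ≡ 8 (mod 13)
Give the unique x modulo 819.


Moduli 7, 9, 13 are pairwise coprime; by CRT there is a unique solution modulo M = 7 · 9 · 13 = 819.
Solve pairwise, accumulating the modulus:
  Start with x ≡ 0 (mod 7).
  Combine with x ≡ 3 (mod 9): since gcd(7, 9) = 1, we get a unique residue mod 63.
    Write x = 0 + 7·t and substitute into x ≡ 3 (mod 9): 7·t ≡ 3 − 0 = 3 (mod 9).
    The inverse of 7 mod 9 is 4 (since 7·4 = 28 = 3·9 + 1), so t ≡ 4·3 = 12 ≡ 3 (mod 9).
    Then x = 0 + 7·3 = 21, valid modulo lcm(7, 9) = 63: x ≡ 21 (mod 63).
  Combine with x ≡ 8 (mod 13): since gcd(63, 13) = 1, we get a unique residue mod 819.
    Write x = 21 + 63·t and substitute into x ≡ 8 (mod 13): 63·t ≡ 8 − 21 = -13 (mod 13).
    Reduce coefficients mod 13: 11·t ≡ 0 (mod 13).
    The inverse of 11 mod 13 is 6 (since 11·6 = 66 = 5·13 + 1), so t ≡ 6·0 = 0 ≡ 0 (mod 13).
    Then x = 21 + 63·0 = 21, valid modulo lcm(63, 13) = 819: x ≡ 21 (mod 819).
Verify: 21 mod 7 = 0 ✓, 21 mod 9 = 3 ✓, 21 mod 13 = 8 ✓.

x ≡ 21 (mod 819).


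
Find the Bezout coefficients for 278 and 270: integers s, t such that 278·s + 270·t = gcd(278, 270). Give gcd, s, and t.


Euclidean algorithm on (278, 270) — divide until remainder is 0:
  278 = 1 · 270 + 8
  270 = 33 · 8 + 6
  8 = 1 · 6 + 2
  6 = 3 · 2 + 0
gcd(278, 270) = 2.
Track Bezout coefficients alongside the remainders: start with r₀ = 278 = a·1 + b·0 (s = 1, t = 0) and r₁ = 270 = a·0 + b·1 (s = 0, t = 1); each new remainder r_{k+1} = r_{k-1} − q_k·r_k inherits s_{k+1} = s_{k-1} − q_k·s_k, t_{k+1} = t_{k-1} − q_k·t_k, so r_k = a·s_k + b·t_k at every step:
  q = 1: r = 8, s = 1 − 1·0 = 1, t = 0 − 1·1 = -1  (check: 278·1 + 270·(-1) = 8)
  q = 33: r = 6, s = 0 − 33·1 = -33, t = 1 − 33·(-1) = 34  (check: 278·(-33) + 270·34 = 6)
  q = 1: r = 2, s = 1 − 1·(-33) = 34, t = -1 − 1·34 = -35  (check: 278·34 + 270·(-35) = 2)
The row with r = 2 (the gcd) gives the Bezout coefficients s = 34, t = -35.
Result: 278 · (34) + 270 · (-35) = 2.

gcd(278, 270) = 2; s = 34, t = -35 (check: 278·34 + 270·(-35) = 2).


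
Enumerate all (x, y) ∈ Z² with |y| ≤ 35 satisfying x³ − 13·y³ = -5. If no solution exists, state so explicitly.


The equation is x³ - 13y³ = -5. For fixed y, x³ = 13·y³ − 5, so a solution requires the RHS to be a perfect cube.
Strategy: iterate y from -35 to 35, compute RHS = 13·y³ − 5, and check whether it is a (positive or negative) perfect cube.
Check small values of y:
  y = 0: RHS = -5 is not a perfect cube.
  y = 1: RHS = 8 = (2)³ ⇒ x = 2 works.
  y = -1: RHS = -18 is not a perfect cube.
  y = 2: RHS = 99 is not a perfect cube.
  y = -2: RHS = -109 is not a perfect cube.
  y = 3: RHS = 346 is not a perfect cube.
  y = -3: RHS = -356 is not a perfect cube.
Continuing the search up to |y| = 35 finds no further solutions beyond those listed.
Collected solutions: (2, 1).

Solutions (with |y| ≤ 35): (2, 1).


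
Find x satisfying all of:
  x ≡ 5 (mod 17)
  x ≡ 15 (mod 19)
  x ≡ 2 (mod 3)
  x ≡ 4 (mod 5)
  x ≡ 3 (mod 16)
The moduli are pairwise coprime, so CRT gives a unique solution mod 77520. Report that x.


Product of moduli M = 17 · 19 · 3 · 5 · 16 = 77520.
Merge one congruence at a time:
  Start: x ≡ 5 (mod 17).
  Combine with x ≡ 15 (mod 19); new modulus lcm = 323.
    Write x = 5 + 17·t and substitute into x ≡ 15 (mod 19): 17·t ≡ 15 − 5 = 10 (mod 19).
    The inverse of 17 mod 19 is 9 (since 17·9 = 153 = 8·19 + 1), so t ≡ 9·10 = 90 ≡ 14 (mod 19).
    Then x = 5 + 17·14 = 243, valid modulo lcm(17, 19) = 323: x ≡ 243 (mod 323).
  Combine with x ≡ 2 (mod 3); new modulus lcm = 969.
    Write x = 243 + 323·t and substitute into x ≡ 2 (mod 3): 323·t ≡ 2 − 243 = -241 (mod 3).
    Reduce coefficients mod 3: 2·t ≡ 2 (mod 3).
    The inverse of 2 mod 3 is 2 (since 2·2 = 4 = 1·3 + 1), so t ≡ 2·2 = 4 ≡ 1 (mod 3).
    Then x = 243 + 323·1 = 566, valid modulo lcm(323, 3) = 969: x ≡ 566 (mod 969).
  Combine with x ≡ 4 (mod 5); new modulus lcm = 4845.
    Write x = 566 + 969·t and substitute into x ≡ 4 (mod 5): 969·t ≡ 4 − 566 = -562 (mod 5).
    Reduce coefficients mod 5: 4·t ≡ 3 (mod 5).
    The inverse of 4 mod 5 is 4 (since 4·4 = 16 = 3·5 + 1), so t ≡ 4·3 = 12 ≡ 2 (mod 5).
    Then x = 566 + 969·2 = 2504, valid modulo lcm(969, 5) = 4845: x ≡ 2504 (mod 4845).
  Combine with x ≡ 3 (mod 16); new modulus lcm = 77520.
    Write x = 2504 + 4845·t and substitute into x ≡ 3 (mod 16): 4845·t ≡ 3 − 2504 = -2501 (mod 16).
    Reduce coefficients mod 16: 13·t ≡ 11 (mod 16).
    The inverse of 13 mod 16 is 5 (since 13·5 = 65 = 4·16 + 1), so t ≡ 5·11 = 55 ≡ 7 (mod 16).
    Then x = 2504 + 4845·7 = 36419, valid modulo lcm(4845, 16) = 77520: x ≡ 36419 (mod 77520).
Verify against each original: 36419 mod 17 = 5, 36419 mod 19 = 15, 36419 mod 3 = 2, 36419 mod 5 = 4, 36419 mod 16 = 3.

x ≡ 36419 (mod 77520).


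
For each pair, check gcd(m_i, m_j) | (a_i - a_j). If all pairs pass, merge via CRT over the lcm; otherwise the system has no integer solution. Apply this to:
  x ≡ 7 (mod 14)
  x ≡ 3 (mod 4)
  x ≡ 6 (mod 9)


Moduli 14, 4, 9 are not pairwise coprime, so CRT works modulo lcm(m_i) when all pairwise compatibility conditions hold.
Pairwise compatibility: gcd(m_i, m_j) must divide a_i - a_j for every pair.
Merge one congruence at a time:
  Start: x ≡ 7 (mod 14).
  Combine with x ≡ 3 (mod 4): gcd(14, 4) = 2; 3 - 7 = -4, which IS divisible by 2, so compatible.
    Write x = 7 + 14·t and substitute into x ≡ 3 (mod 4): 14·t ≡ 3 − 7 = -4 (mod 4).
    Divide the congruence (and modulus) by g = 2: 7·t ≡ -2 (mod 2).
    Reduce coefficients mod 2: 1·t ≡ 0 (mod 2).
    So t ≡ 0 (mod 2).
    Then x = 7 + 14·0 = 7, valid modulo lcm(14, 4) = 28: x ≡ 7 (mod 28).
  Combine with x ≡ 6 (mod 9): gcd(28, 9) = 1; 6 - 7 = -1, which IS divisible by 1, so compatible.
    Write x = 7 + 28·t and substitute into x ≡ 6 (mod 9): 28·t ≡ 6 − 7 = -1 (mod 9).
    Reduce coefficients mod 9: 1·t ≡ 8 (mod 9).
    So t ≡ 8 (mod 9).
    Then x = 7 + 28·8 = 231, valid modulo lcm(28, 9) = 252: x ≡ 231 (mod 252).
Verify: 231 mod 14 = 7, 231 mod 4 = 3, 231 mod 9 = 6.

x ≡ 231 (mod 252).


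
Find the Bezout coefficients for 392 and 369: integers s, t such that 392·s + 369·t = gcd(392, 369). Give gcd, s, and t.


Euclidean algorithm on (392, 369) — divide until remainder is 0:
  392 = 1 · 369 + 23
  369 = 16 · 23 + 1
  23 = 23 · 1 + 0
gcd(392, 369) = 1.
Track Bezout coefficients alongside the remainders: start with r₀ = 392 = a·1 + b·0 (s = 1, t = 0) and r₁ = 369 = a·0 + b·1 (s = 0, t = 1); each new remainder r_{k+1} = r_{k-1} − q_k·r_k inherits s_{k+1} = s_{k-1} − q_k·s_k, t_{k+1} = t_{k-1} − q_k·t_k, so r_k = a·s_k + b·t_k at every step:
  q = 1: r = 23, s = 1 − 1·0 = 1, t = 0 − 1·1 = -1  (check: 392·1 + 369·(-1) = 23)
  q = 16: r = 1, s = 0 − 16·1 = -16, t = 1 − 16·(-1) = 17  (check: 392·(-16) + 369·17 = 1)
The row with r = 1 (the gcd) gives the Bezout coefficients s = -16, t = 17.
Result: 392 · (-16) + 369 · (17) = 1.

gcd(392, 369) = 1; s = -16, t = 17 (check: 392·(-16) + 369·17 = 1).


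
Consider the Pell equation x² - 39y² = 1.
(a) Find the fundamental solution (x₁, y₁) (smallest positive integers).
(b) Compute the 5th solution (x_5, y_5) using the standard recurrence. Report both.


Step 1: Find the fundamental solution (x₁, y₁) of x² - 39y² = 1.
  Expand √39 as a continued fraction. a₀ = ⌊√39⌋ = 6; iterate m_{k+1} = d_k·a_k − m_k, d_{k+1} = (39 − m_{k+1}²)/d_k, a_{k+1} = ⌊(a₀ + m_{k+1})/d_{k+1}⌋ (starting m₀ = 0, d₀ = 1), with convergents p_k = a_k·p_{k-1} + p_{k-2}, q_k = a_k·q_{k-1} + q_{k-2} (p₋₁ = 1, q₋₁ = 0):
  k = 0: a₀ = 6; p₀/q₀ = 6/1; p₀² − 39·q₀² = 36 − 39 = -3.
  k = 1: m = 6, d = 3, a = ⌊(6 + 6)/3⌋ = 4; p/q = (4·6 + 1)/(4·1 + 0) = 25/4; p² − 39·q² = 625 − 624 = 1.
  The first convergent with p² − 39·q² = 1 gives the fundamental solution (x₁, y₁) = (25, 4).
Step 2: Apply the recurrence (x_{n+1}, y_{n+1}) = (x₁x_n + 39y₁y_n, x₁y_n + y₁x_n) repeatedly.
  From (x_1, y_1) = (25, 4): x_2 = 25·25 + 39·4·4 = 1249; y_2 = 25·4 + 4·25 = 200.
  From (x_2, y_2) = (1249, 200): x_3 = 25·1249 + 39·4·200 = 62425; y_3 = 25·200 + 4·1249 = 9996.
  From (x_3, y_3) = (62425, 9996): x_4 = 25·62425 + 39·4·9996 = 3120001; y_4 = 25·9996 + 4·62425 = 499600.
  From (x_4, y_4) = (3120001, 499600): x_5 = 25·3120001 + 39·4·499600 = 155937625; y_5 = 25·499600 + 4·3120001 = 24970004.
Step 3: Verify x_5² - 39·y_5² = 24316542890640625 - 24316542890640624 = 1 (should be 1). ✓

(x_1, y_1) = (25, 4); (x_5, y_5) = (155937625, 24970004).


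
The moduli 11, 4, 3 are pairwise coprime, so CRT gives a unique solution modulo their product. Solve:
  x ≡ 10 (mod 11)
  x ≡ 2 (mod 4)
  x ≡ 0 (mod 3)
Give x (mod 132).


Moduli 11, 4, 3 are pairwise coprime; by CRT there is a unique solution modulo M = 11 · 4 · 3 = 132.
Solve pairwise, accumulating the modulus:
  Start with x ≡ 10 (mod 11).
  Combine with x ≡ 2 (mod 4): since gcd(11, 4) = 1, we get a unique residue mod 44.
    Write x = 10 + 11·t and substitute into x ≡ 2 (mod 4): 11·t ≡ 2 − 10 = -8 (mod 4).
    Reduce coefficients mod 4: 3·t ≡ 0 (mod 4).
    The inverse of 3 mod 4 is 3 (since 3·3 = 9 = 2·4 + 1), so t ≡ 3·0 = 0 ≡ 0 (mod 4).
    Then x = 10 + 11·0 = 10, valid modulo lcm(11, 4) = 44: x ≡ 10 (mod 44).
  Combine with x ≡ 0 (mod 3): since gcd(44, 3) = 1, we get a unique residue mod 132.
    Write x = 10 + 44·t and substitute into x ≡ 0 (mod 3): 44·t ≡ 0 − 10 = -10 (mod 3).
    Reduce coefficients mod 3: 2·t ≡ 2 (mod 3).
    The inverse of 2 mod 3 is 2 (since 2·2 = 4 = 1·3 + 1), so t ≡ 2·2 = 4 ≡ 1 (mod 3).
    Then x = 10 + 44·1 = 54, valid modulo lcm(44, 3) = 132: x ≡ 54 (mod 132).
Verify: 54 mod 11 = 10 ✓, 54 mod 4 = 2 ✓, 54 mod 3 = 0 ✓.

x ≡ 54 (mod 132).


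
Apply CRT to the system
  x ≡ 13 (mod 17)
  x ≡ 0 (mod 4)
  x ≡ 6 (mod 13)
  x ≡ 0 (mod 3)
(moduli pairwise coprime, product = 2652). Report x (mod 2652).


Product of moduli M = 17 · 4 · 13 · 3 = 2652.
Merge one congruence at a time:
  Start: x ≡ 13 (mod 17).
  Combine with x ≡ 0 (mod 4); new modulus lcm = 68.
    Write x = 13 + 17·t and substitute into x ≡ 0 (mod 4): 17·t ≡ 0 − 13 = -13 (mod 4).
    Reduce coefficients mod 4: 1·t ≡ 3 (mod 4).
    So t ≡ 3 (mod 4).
    Then x = 13 + 17·3 = 64, valid modulo lcm(17, 4) = 68: x ≡ 64 (mod 68).
  Combine with x ≡ 6 (mod 13); new modulus lcm = 884.
    Write x = 64 + 68·t and substitute into x ≡ 6 (mod 13): 68·t ≡ 6 − 64 = -58 (mod 13).
    Reduce coefficients mod 13: 3·t ≡ 7 (mod 13).
    The inverse of 3 mod 13 is 9 (since 3·9 = 27 = 2·13 + 1), so t ≡ 9·7 = 63 ≡ 11 (mod 13).
    Then x = 64 + 68·11 = 812, valid modulo lcm(68, 13) = 884: x ≡ 812 (mod 884).
  Combine with x ≡ 0 (mod 3); new modulus lcm = 2652.
    Write x = 812 + 884·t and substitute into x ≡ 0 (mod 3): 884·t ≡ 0 − 812 = -812 (mod 3).
    Reduce coefficients mod 3: 2·t ≡ 1 (mod 3).
    The inverse of 2 mod 3 is 2 (since 2·2 = 4 = 1·3 + 1), so t ≡ 2·1 = 2 ≡ 2 (mod 3).
    Then x = 812 + 884·2 = 2580, valid modulo lcm(884, 3) = 2652: x ≡ 2580 (mod 2652).
Verify against each original: 2580 mod 17 = 13, 2580 mod 4 = 0, 2580 mod 13 = 6, 2580 mod 3 = 0.

x ≡ 2580 (mod 2652).


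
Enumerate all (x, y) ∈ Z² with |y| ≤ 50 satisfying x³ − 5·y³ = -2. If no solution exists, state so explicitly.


The equation is x³ - 5y³ = -2. For fixed y, x³ = 5·y³ − 2, so a solution requires the RHS to be a perfect cube.
Strategy: iterate y from -50 to 50, compute RHS = 5·y³ − 2, and check whether it is a (positive or negative) perfect cube.
Check small values of y:
  y = 0: RHS = -2 is not a perfect cube.
  y = 1: RHS = 3 is not a perfect cube.
  y = -1: RHS = -7 is not a perfect cube.
  y = 2: RHS = 38 is not a perfect cube.
  y = -2: RHS = -42 is not a perfect cube.
  y = 3: RHS = 133 is not a perfect cube.
  y = -3: RHS = -137 is not a perfect cube.
Continuing the search up to |y| = 50 finds no solutions either.
No (x, y) in the scanned range satisfies the equation.

No integer solutions with |y| ≤ 50.


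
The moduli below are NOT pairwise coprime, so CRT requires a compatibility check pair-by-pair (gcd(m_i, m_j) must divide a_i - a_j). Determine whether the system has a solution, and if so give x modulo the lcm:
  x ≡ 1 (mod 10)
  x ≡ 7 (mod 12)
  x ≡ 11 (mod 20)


Moduli 10, 12, 20 are not pairwise coprime, so CRT works modulo lcm(m_i) when all pairwise compatibility conditions hold.
Pairwise compatibility: gcd(m_i, m_j) must divide a_i - a_j for every pair.
Merge one congruence at a time:
  Start: x ≡ 1 (mod 10).
  Combine with x ≡ 7 (mod 12): gcd(10, 12) = 2; 7 - 1 = 6, which IS divisible by 2, so compatible.
    Write x = 1 + 10·t and substitute into x ≡ 7 (mod 12): 10·t ≡ 7 − 1 = 6 (mod 12).
    Divide the congruence (and modulus) by g = 2: 5·t ≡ 3 (mod 6).
    The inverse of 5 mod 6 is 5 (since 5·5 = 25 = 4·6 + 1), so t ≡ 5·3 = 15 ≡ 3 (mod 6).
    Then x = 1 + 10·3 = 31, valid modulo lcm(10, 12) = 60: x ≡ 31 (mod 60).
  Combine with x ≡ 11 (mod 20): gcd(60, 20) = 20; 11 - 31 = -20, which IS divisible by 20, so compatible.
    Write x = 31 + 60·t and substitute into x ≡ 11 (mod 20): 60·t ≡ 11 − 31 = -20 (mod 20).
    Divide the congruence (and modulus) by g = 20: 3·t ≡ -1 (mod 1).
    Modulo 1 every t works; take t = 0.
    Then x = 31 + 60·0 = 31, valid modulo lcm(60, 20) = 60: x ≡ 31 (mod 60).
Verify: 31 mod 10 = 1, 31 mod 12 = 7, 31 mod 20 = 11.

x ≡ 31 (mod 60).


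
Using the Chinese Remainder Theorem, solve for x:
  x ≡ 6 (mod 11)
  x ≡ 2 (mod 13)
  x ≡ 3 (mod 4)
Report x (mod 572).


Moduli 11, 13, 4 are pairwise coprime; by CRT there is a unique solution modulo M = 11 · 13 · 4 = 572.
Solve pairwise, accumulating the modulus:
  Start with x ≡ 6 (mod 11).
  Combine with x ≡ 2 (mod 13): since gcd(11, 13) = 1, we get a unique residue mod 143.
    Write x = 6 + 11·t and substitute into x ≡ 2 (mod 13): 11·t ≡ 2 − 6 = -4 (mod 13).
    Reduce coefficients mod 13: 11·t ≡ 9 (mod 13).
    The inverse of 11 mod 13 is 6 (since 11·6 = 66 = 5·13 + 1), so t ≡ 6·9 = 54 ≡ 2 (mod 13).
    Then x = 6 + 11·2 = 28, valid modulo lcm(11, 13) = 143: x ≡ 28 (mod 143).
  Combine with x ≡ 3 (mod 4): since gcd(143, 4) = 1, we get a unique residue mod 572.
    Write x = 28 + 143·t and substitute into x ≡ 3 (mod 4): 143·t ≡ 3 − 28 = -25 (mod 4).
    Reduce coefficients mod 4: 3·t ≡ 3 (mod 4).
    The inverse of 3 mod 4 is 3 (since 3·3 = 9 = 2·4 + 1), so t ≡ 3·3 = 9 ≡ 1 (mod 4).
    Then x = 28 + 143·1 = 171, valid modulo lcm(143, 4) = 572: x ≡ 171 (mod 572).
Verify: 171 mod 11 = 6 ✓, 171 mod 13 = 2 ✓, 171 mod 4 = 3 ✓.

x ≡ 171 (mod 572).


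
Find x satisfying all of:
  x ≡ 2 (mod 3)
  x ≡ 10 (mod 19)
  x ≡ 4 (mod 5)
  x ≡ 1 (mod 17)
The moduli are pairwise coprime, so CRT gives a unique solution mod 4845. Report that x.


Product of moduli M = 3 · 19 · 5 · 17 = 4845.
Merge one congruence at a time:
  Start: x ≡ 2 (mod 3).
  Combine with x ≡ 10 (mod 19); new modulus lcm = 57.
    Write x = 2 + 3·t and substitute into x ≡ 10 (mod 19): 3·t ≡ 10 − 2 = 8 (mod 19).
    The inverse of 3 mod 19 is 13 (since 3·13 = 39 = 2·19 + 1), so t ≡ 13·8 = 104 ≡ 9 (mod 19).
    Then x = 2 + 3·9 = 29, valid modulo lcm(3, 19) = 57: x ≡ 29 (mod 57).
  Combine with x ≡ 4 (mod 5); new modulus lcm = 285.
    Write x = 29 + 57·t and substitute into x ≡ 4 (mod 5): 57·t ≡ 4 − 29 = -25 (mod 5).
    Reduce coefficients mod 5: 2·t ≡ 0 (mod 5).
    The inverse of 2 mod 5 is 3 (since 2·3 = 6 = 1·5 + 1), so t ≡ 3·0 = 0 ≡ 0 (mod 5).
    Then x = 29 + 57·0 = 29, valid modulo lcm(57, 5) = 285: x ≡ 29 (mod 285).
  Combine with x ≡ 1 (mod 17); new modulus lcm = 4845.
    Write x = 29 + 285·t and substitute into x ≡ 1 (mod 17): 285·t ≡ 1 − 29 = -28 (mod 17).
    Reduce coefficients mod 17: 13·t ≡ 6 (mod 17).
    The inverse of 13 mod 17 is 4 (since 13·4 = 52 = 3·17 + 1), so t ≡ 4·6 = 24 ≡ 7 (mod 17).
    Then x = 29 + 285·7 = 2024, valid modulo lcm(285, 17) = 4845: x ≡ 2024 (mod 4845).
Verify against each original: 2024 mod 3 = 2, 2024 mod 19 = 10, 2024 mod 5 = 4, 2024 mod 17 = 1.

x ≡ 2024 (mod 4845).


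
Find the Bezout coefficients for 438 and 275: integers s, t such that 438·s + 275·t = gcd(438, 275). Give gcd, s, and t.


Euclidean algorithm on (438, 275) — divide until remainder is 0:
  438 = 1 · 275 + 163
  275 = 1 · 163 + 112
  163 = 1 · 112 + 51
  112 = 2 · 51 + 10
  51 = 5 · 10 + 1
  10 = 10 · 1 + 0
gcd(438, 275) = 1.
Track Bezout coefficients alongside the remainders: start with r₀ = 438 = a·1 + b·0 (s = 1, t = 0) and r₁ = 275 = a·0 + b·1 (s = 0, t = 1); each new remainder r_{k+1} = r_{k-1} − q_k·r_k inherits s_{k+1} = s_{k-1} − q_k·s_k, t_{k+1} = t_{k-1} − q_k·t_k, so r_k = a·s_k + b·t_k at every step:
  q = 1: r = 163, s = 1 − 1·0 = 1, t = 0 − 1·1 = -1  (check: 438·1 + 275·(-1) = 163)
  q = 1: r = 112, s = 0 − 1·1 = -1, t = 1 − 1·(-1) = 2  (check: 438·(-1) + 275·2 = 112)
  q = 1: r = 51, s = 1 − 1·(-1) = 2, t = -1 − 1·2 = -3  (check: 438·2 + 275·(-3) = 51)
  q = 2: r = 10, s = -1 − 2·2 = -5, t = 2 − 2·(-3) = 8  (check: 438·(-5) + 275·8 = 10)
  q = 5: r = 1, s = 2 − 5·(-5) = 27, t = -3 − 5·8 = -43  (check: 438·27 + 275·(-43) = 1)
The row with r = 1 (the gcd) gives the Bezout coefficients s = 27, t = -43.
Result: 438 · (27) + 275 · (-43) = 1.

gcd(438, 275) = 1; s = 27, t = -43 (check: 438·27 + 275·(-43) = 1).


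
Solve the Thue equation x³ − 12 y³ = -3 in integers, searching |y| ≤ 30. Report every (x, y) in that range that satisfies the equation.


The equation is x³ - 12y³ = -3. For fixed y, x³ = 12·y³ − 3, so a solution requires the RHS to be a perfect cube.
Strategy: iterate y from -30 to 30, compute RHS = 12·y³ − 3, and check whether it is a (positive or negative) perfect cube.
Check small values of y:
  y = 0: RHS = -3 is not a perfect cube.
  y = 1: RHS = 9 is not a perfect cube.
  y = -1: RHS = -15 is not a perfect cube.
  y = 2: RHS = 93 is not a perfect cube.
  y = -2: RHS = -99 is not a perfect cube.
  y = 3: RHS = 321 is not a perfect cube.
  y = -3: RHS = -327 is not a perfect cube.
Continuing the search up to |y| = 30 finds no solutions either.
No (x, y) in the scanned range satisfies the equation.

No integer solutions with |y| ≤ 30.


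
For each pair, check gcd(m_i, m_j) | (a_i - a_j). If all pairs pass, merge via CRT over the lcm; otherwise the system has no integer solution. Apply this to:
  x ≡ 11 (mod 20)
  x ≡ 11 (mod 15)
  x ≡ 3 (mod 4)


Moduli 20, 15, 4 are not pairwise coprime, so CRT works modulo lcm(m_i) when all pairwise compatibility conditions hold.
Pairwise compatibility: gcd(m_i, m_j) must divide a_i - a_j for every pair.
Merge one congruence at a time:
  Start: x ≡ 11 (mod 20).
  Combine with x ≡ 11 (mod 15): gcd(20, 15) = 5; 11 - 11 = 0, which IS divisible by 5, so compatible.
    Write x = 11 + 20·t and substitute into x ≡ 11 (mod 15): 20·t ≡ 11 − 11 = 0 (mod 15).
    Divide the congruence (and modulus) by g = 5: 4·t ≡ 0 (mod 3).
    Reduce coefficients mod 3: 1·t ≡ 0 (mod 3).
    So t ≡ 0 (mod 3).
    Then x = 11 + 20·0 = 11, valid modulo lcm(20, 15) = 60: x ≡ 11 (mod 60).
  Combine with x ≡ 3 (mod 4): gcd(60, 4) = 4; 3 - 11 = -8, which IS divisible by 4, so compatible.
    Write x = 11 + 60·t and substitute into x ≡ 3 (mod 4): 60·t ≡ 3 − 11 = -8 (mod 4).
    Divide the congruence (and modulus) by g = 4: 15·t ≡ -2 (mod 1).
    Modulo 1 every t works; take t = 0.
    Then x = 11 + 60·0 = 11, valid modulo lcm(60, 4) = 60: x ≡ 11 (mod 60).
Verify: 11 mod 20 = 11, 11 mod 15 = 11, 11 mod 4 = 3.

x ≡ 11 (mod 60).
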